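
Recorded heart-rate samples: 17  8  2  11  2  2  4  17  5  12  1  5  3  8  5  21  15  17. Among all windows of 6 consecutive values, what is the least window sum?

29

(17, 8, 2, 11, 2, 2) → sum 42
(8, 2, 11, 2, 2, 4) → sum 29
(2, 11, 2, 2, 4, 17) → sum 38
(11, 2, 2, 4, 17, 5) → sum 41
(2, 2, 4, 17, 5, 12) → sum 42
(2, 4, 17, 5, 12, 1) → sum 41
(4, 17, 5, 12, 1, 5) → sum 44
(17, 5, 12, 1, 5, 3) → sum 43
(5, 12, 1, 5, 3, 8) → sum 34
(12, 1, 5, 3, 8, 5) → sum 34
(1, 5, 3, 8, 5, 21) → sum 43
(5, 3, 8, 5, 21, 15) → sum 57
(3, 8, 5, 21, 15, 17) → sum 69
Least of these is 29.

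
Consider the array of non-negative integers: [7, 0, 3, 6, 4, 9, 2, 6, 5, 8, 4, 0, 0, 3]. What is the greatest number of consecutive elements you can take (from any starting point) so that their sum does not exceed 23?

6

→ 7: sum 7, len 1
→ 0: sum 7, len 2
→ 3: sum 10, len 3
→ 6: sum 16, len 4
→ 4: sum 20, len 5
→ 9 (dropped 7): sum 22, len 5
→ 2 (dropped 0, 3): sum 21, len 4
→ 6 (dropped 6): sum 21, len 4
→ 5 (dropped 4): sum 22, len 4
→ 8 (dropped 9): sum 21, len 4
→ 4 (dropped 2): sum 23, len 4
→ 0: sum 23, len 5
→ 0: sum 23, len 6
→ 3 (dropped 6): sum 20, len 6
Longest length seen: 6.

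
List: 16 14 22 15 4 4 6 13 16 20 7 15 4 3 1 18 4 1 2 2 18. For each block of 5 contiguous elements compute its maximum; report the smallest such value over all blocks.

15

16 14 22 15 4 → max 22
14 22 15 4 4 → max 22
22 15 4 4 6 → max 22
15 4 4 6 13 → max 15
4 4 6 13 16 → max 16
4 6 13 16 20 → max 20
6 13 16 20 7 → max 20
13 16 20 7 15 → max 20
16 20 7 15 4 → max 20
20 7 15 4 3 → max 20
7 15 4 3 1 → max 15
15 4 3 1 18 → max 18
4 3 1 18 4 → max 18
3 1 18 4 1 → max 18
1 18 4 1 2 → max 18
18 4 1 2 2 → max 18
4 1 2 2 18 → max 18
Smallest of these is 15.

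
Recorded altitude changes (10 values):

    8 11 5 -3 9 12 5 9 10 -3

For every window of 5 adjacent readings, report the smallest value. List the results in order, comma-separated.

Sliding a size-5 window across the 10 values:
8 11 5 -3 9 → min -3
11 5 -3 9 12 → min -3
5 -3 9 12 5 → min -3
-3 9 12 5 9 → min -3
9 12 5 9 10 → min 5
12 5 9 10 -3 → min -3

-3, -3, -3, -3, 5, -3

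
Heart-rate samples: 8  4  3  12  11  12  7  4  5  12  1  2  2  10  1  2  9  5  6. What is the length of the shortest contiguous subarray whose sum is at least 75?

add 8: running sum 8 < 75
add 4: running sum 12 < 75
add 3: running sum 15 < 75
add 12: running sum 27 < 75
add 11: running sum 38 < 75
add 12: running sum 50 < 75
add 7: running sum 57 < 75
add 4: running sum 61 < 75
add 5: running sum 66 < 75
add 12: shortest ending here [8, 4, 3, 12, 11, 12, 7, 4, 5, 12] sum 78, len 10
add 1: shortest ending here [8, 4, 3, 12, 11, 12, 7, 4, 5, 12, 1] sum 79, len 11
add 2: shortest ending here [8, 4, 3, 12, 11, 12, 7, 4, 5, 12, 1, 2] sum 81, len 12
add 2: shortest ending here [4, 3, 12, 11, 12, 7, 4, 5, 12, 1, 2, 2] sum 75, len 12
add 10: shortest ending here [12, 11, 12, 7, 4, 5, 12, 1, 2, 2, 10] sum 78, len 11
add 1: shortest ending here [12, 11, 12, 7, 4, 5, 12, 1, 2, 2, 10, 1] sum 79, len 12
add 2: shortest ending here [12, 11, 12, 7, 4, 5, 12, 1, 2, 2, 10, 1, 2] sum 81, len 13
add 9: shortest ending here [11, 12, 7, 4, 5, 12, 1, 2, 2, 10, 1, 2, 9] sum 78, len 13
add 5: shortest ending here [11, 12, 7, 4, 5, 12, 1, 2, 2, 10, 1, 2, 9, 5] sum 83, len 14
add 6: shortest ending here [12, 7, 4, 5, 12, 1, 2, 2, 10, 1, 2, 9, 5, 6] sum 78, len 14
Shortest qualifying length: 10.

10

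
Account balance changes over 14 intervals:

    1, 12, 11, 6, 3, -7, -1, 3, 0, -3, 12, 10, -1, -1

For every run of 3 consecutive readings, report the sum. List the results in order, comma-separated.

[1, 12, 11] → sum 24
[12, 11, 6] → sum 29
[11, 6, 3] → sum 20
[6, 3, -7] → sum 2
[3, -7, -1] → sum -5
[-7, -1, 3] → sum -5
[-1, 3, 0] → sum 2
[3, 0, -3] → sum 0
[0, -3, 12] → sum 9
[-3, 12, 10] → sum 19
[12, 10, -1] → sum 21
[10, -1, -1] → sum 8

24, 29, 20, 2, -5, -5, 2, 0, 9, 19, 21, 8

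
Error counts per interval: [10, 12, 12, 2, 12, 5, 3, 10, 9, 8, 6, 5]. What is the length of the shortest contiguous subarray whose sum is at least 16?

add 10: running sum 10 < 16
end 1: [10, 12] sum 22, len 2
end 2: [12, 12] sum 24, len 2
end 3: [12, 12, 2] sum 26, len 3
end 4: [12, 2, 12] sum 26, len 3
end 5: [12, 5] sum 17, len 2
end 6: [12, 5, 3] sum 20, len 3
end 7: [5, 3, 10] sum 18, len 3
end 8: [10, 9] sum 19, len 2
end 9: [9, 8] sum 17, len 2
end 10: [9, 8, 6] sum 23, len 3
end 11: [8, 6, 5] sum 19, len 3
Shortest qualifying length: 2.

2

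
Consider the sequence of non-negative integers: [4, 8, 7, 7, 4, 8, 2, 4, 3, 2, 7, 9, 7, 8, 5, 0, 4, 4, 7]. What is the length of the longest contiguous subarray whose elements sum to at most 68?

14

[4] sum 4 len 1
[4, 8] sum 12 len 2
[4, 8, 7] sum 19 len 3
[4, 8, 7, 7] sum 26 len 4
[4, 8, 7, 7, 4] sum 30 len 5
[4, 8, 7, 7, 4, 8] sum 38 len 6
[4, 8, 7, 7, 4, 8, 2] sum 40 len 7
[4, 8, 7, 7, 4, 8, 2, 4] sum 44 len 8
[4, 8, 7, 7, 4, 8, 2, 4, 3] sum 47 len 9
[4, 8, 7, 7, 4, 8, 2, 4, 3, 2] sum 49 len 10
[4, 8, 7, 7, 4, 8, 2, 4, 3, 2, 7] sum 56 len 11
[4, 8, 7, 7, 4, 8, 2, 4, 3, 2, 7, 9] sum 65 len 12
[8, 7, 7, 4, 8, 2, 4, 3, 2, 7, 9, 7] sum 68 len 12
[7, 7, 4, 8, 2, 4, 3, 2, 7, 9, 7, 8] sum 68 len 12
[7, 4, 8, 2, 4, 3, 2, 7, 9, 7, 8, 5] sum 66 len 12
[7, 4, 8, 2, 4, 3, 2, 7, 9, 7, 8, 5, 0] sum 66 len 13
[4, 8, 2, 4, 3, 2, 7, 9, 7, 8, 5, 0, 4] sum 63 len 13
[4, 8, 2, 4, 3, 2, 7, 9, 7, 8, 5, 0, 4, 4] sum 67 len 14
[2, 4, 3, 2, 7, 9, 7, 8, 5, 0, 4, 4, 7] sum 62 len 13
Longest length seen: 14.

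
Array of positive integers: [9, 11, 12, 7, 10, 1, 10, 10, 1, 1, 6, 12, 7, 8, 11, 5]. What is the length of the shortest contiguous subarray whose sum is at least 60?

add 9: running sum 9 < 60
add 11: running sum 20 < 60
add 12: running sum 32 < 60
add 7: running sum 39 < 60
add 10: running sum 49 < 60
add 1: running sum 50 < 60
add 10: shortest ending here [9, 11, 12, 7, 10, 1, 10] sum 60, len 7
add 10: shortest ending here [11, 12, 7, 10, 1, 10, 10] sum 61, len 7
add 1: shortest ending here [11, 12, 7, 10, 1, 10, 10, 1] sum 62, len 8
add 1: shortest ending here [11, 12, 7, 10, 1, 10, 10, 1, 1] sum 63, len 9
add 6: shortest ending here [11, 12, 7, 10, 1, 10, 10, 1, 1, 6] sum 69, len 10
add 12: shortest ending here [12, 7, 10, 1, 10, 10, 1, 1, 6, 12] sum 70, len 10
add 7: shortest ending here [7, 10, 1, 10, 10, 1, 1, 6, 12, 7] sum 65, len 10
add 8: shortest ending here [10, 1, 10, 10, 1, 1, 6, 12, 7, 8] sum 66, len 10
add 11: shortest ending here [10, 10, 1, 1, 6, 12, 7, 8, 11] sum 66, len 9
add 5: shortest ending here [10, 1, 1, 6, 12, 7, 8, 11, 5] sum 61, len 9
Shortest qualifying length: 7.

7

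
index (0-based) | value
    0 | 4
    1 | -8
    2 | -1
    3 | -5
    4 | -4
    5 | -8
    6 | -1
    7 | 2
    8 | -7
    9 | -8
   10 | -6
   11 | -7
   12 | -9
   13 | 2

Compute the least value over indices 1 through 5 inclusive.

Elements at indices 1..5: -8, -1, -5, -4, -8
min(-8, -1, -5, -4, -8) = -8

-8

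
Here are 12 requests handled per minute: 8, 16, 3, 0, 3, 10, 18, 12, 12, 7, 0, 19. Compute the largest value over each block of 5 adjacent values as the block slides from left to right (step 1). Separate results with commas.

16, 16, 18, 18, 18, 18, 18, 19

8 16 3 0 3 → max 16
16 3 0 3 10 → max 16
3 0 3 10 18 → max 18
0 3 10 18 12 → max 18
3 10 18 12 12 → max 18
10 18 12 12 7 → max 18
18 12 12 7 0 → max 18
12 12 7 0 19 → max 19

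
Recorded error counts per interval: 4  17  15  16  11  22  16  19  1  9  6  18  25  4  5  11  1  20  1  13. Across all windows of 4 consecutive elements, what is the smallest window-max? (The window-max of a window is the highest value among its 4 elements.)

11

(4, 17, 15, 16) → max 17
(17, 15, 16, 11) → max 17
(15, 16, 11, 22) → max 22
(16, 11, 22, 16) → max 22
(11, 22, 16, 19) → max 22
(22, 16, 19, 1) → max 22
(16, 19, 1, 9) → max 19
(19, 1, 9, 6) → max 19
(1, 9, 6, 18) → max 18
(9, 6, 18, 25) → max 25
(6, 18, 25, 4) → max 25
(18, 25, 4, 5) → max 25
(25, 4, 5, 11) → max 25
(4, 5, 11, 1) → max 11
(5, 11, 1, 20) → max 20
(11, 1, 20, 1) → max 20
(1, 20, 1, 13) → max 20
Smallest of these is 11.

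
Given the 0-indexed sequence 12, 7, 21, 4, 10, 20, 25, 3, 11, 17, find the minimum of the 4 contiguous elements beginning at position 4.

Elements at indices 4..7: 10, 20, 25, 3
min(10, 20, 25, 3) = 3

3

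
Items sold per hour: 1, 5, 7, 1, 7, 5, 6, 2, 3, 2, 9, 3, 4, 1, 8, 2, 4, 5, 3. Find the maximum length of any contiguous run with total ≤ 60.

14

[1] sum 1 len 1
[1, 5] sum 6 len 2
[1, 5, 7] sum 13 len 3
[1, 5, 7, 1] sum 14 len 4
[1, 5, 7, 1, 7] sum 21 len 5
[1, 5, 7, 1, 7, 5] sum 26 len 6
[1, 5, 7, 1, 7, 5, 6] sum 32 len 7
[1, 5, 7, 1, 7, 5, 6, 2] sum 34 len 8
[1, 5, 7, 1, 7, 5, 6, 2, 3] sum 37 len 9
[1, 5, 7, 1, 7, 5, 6, 2, 3, 2] sum 39 len 10
[1, 5, 7, 1, 7, 5, 6, 2, 3, 2, 9] sum 48 len 11
[1, 5, 7, 1, 7, 5, 6, 2, 3, 2, 9, 3] sum 51 len 12
[1, 5, 7, 1, 7, 5, 6, 2, 3, 2, 9, 3, 4] sum 55 len 13
[1, 5, 7, 1, 7, 5, 6, 2, 3, 2, 9, 3, 4, 1] sum 56 len 14
[7, 1, 7, 5, 6, 2, 3, 2, 9, 3, 4, 1, 8] sum 58 len 13
[7, 1, 7, 5, 6, 2, 3, 2, 9, 3, 4, 1, 8, 2] sum 60 len 14
[1, 7, 5, 6, 2, 3, 2, 9, 3, 4, 1, 8, 2, 4] sum 57 len 14
[5, 6, 2, 3, 2, 9, 3, 4, 1, 8, 2, 4, 5] sum 54 len 13
[5, 6, 2, 3, 2, 9, 3, 4, 1, 8, 2, 4, 5, 3] sum 57 len 14
Longest length seen: 14.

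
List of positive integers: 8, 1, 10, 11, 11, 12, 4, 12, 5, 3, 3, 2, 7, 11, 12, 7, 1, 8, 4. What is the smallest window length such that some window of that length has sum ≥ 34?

add 8: running sum 8 < 34
add 1: running sum 9 < 34
add 10: running sum 19 < 34
add 11: running sum 30 < 34
add 11: shortest ending here [8, 1, 10, 11, 11] sum 41, len 5
add 12: shortest ending here [11, 11, 12] sum 34, len 3
add 4: shortest ending here [11, 11, 12, 4] sum 38, len 4
add 12: shortest ending here [11, 12, 4, 12] sum 39, len 4
add 5: shortest ending here [11, 12, 4, 12, 5] sum 44, len 5
add 3: shortest ending here [12, 4, 12, 5, 3] sum 36, len 5
add 3: shortest ending here [12, 4, 12, 5, 3, 3] sum 39, len 6
add 2: shortest ending here [12, 4, 12, 5, 3, 3, 2] sum 41, len 7
add 7: shortest ending here [4, 12, 5, 3, 3, 2, 7] sum 36, len 7
add 11: shortest ending here [12, 5, 3, 3, 2, 7, 11] sum 43, len 7
add 12: shortest ending here [3, 2, 7, 11, 12] sum 35, len 5
add 7: shortest ending here [7, 11, 12, 7] sum 37, len 4
add 1: shortest ending here [7, 11, 12, 7, 1] sum 38, len 5
add 8: shortest ending here [11, 12, 7, 1, 8] sum 39, len 5
add 4: shortest ending here [11, 12, 7, 1, 8, 4] sum 43, len 6
Shortest qualifying length: 3.

3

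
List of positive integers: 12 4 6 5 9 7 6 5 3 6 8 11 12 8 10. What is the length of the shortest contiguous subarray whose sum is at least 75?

add 12: running sum 12 < 75
add 4: running sum 16 < 75
add 6: running sum 22 < 75
add 5: running sum 27 < 75
add 9: running sum 36 < 75
add 7: running sum 43 < 75
add 6: running sum 49 < 75
add 5: running sum 54 < 75
add 3: running sum 57 < 75
add 6: running sum 63 < 75
add 8: running sum 71 < 75
end 11: [12, 4, 6, 5, 9, 7, 6, 5, 3, 6, 8, 11] sum 82, len 12
end 12: [6, 5, 9, 7, 6, 5, 3, 6, 8, 11, 12] sum 78, len 11
end 13: [9, 7, 6, 5, 3, 6, 8, 11, 12, 8] sum 75, len 10
end 14: [7, 6, 5, 3, 6, 8, 11, 12, 8, 10] sum 76, len 10
Shortest qualifying length: 10.

10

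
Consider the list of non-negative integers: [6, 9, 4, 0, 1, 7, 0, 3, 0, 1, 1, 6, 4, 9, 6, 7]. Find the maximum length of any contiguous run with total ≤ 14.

8

Extend to the right; shrink from the left whenever the sum exceeds 14:
[6] sum 6 len 1
[9] sum 9 len 1
[9, 4] sum 13 len 2
[9, 4, 0] sum 13 len 3
[9, 4, 0, 1] sum 14 len 4
[4, 0, 1, 7] sum 12 len 4
[4, 0, 1, 7, 0] sum 12 len 5
[0, 1, 7, 0, 3] sum 11 len 5
[0, 1, 7, 0, 3, 0] sum 11 len 6
[0, 1, 7, 0, 3, 0, 1] sum 12 len 7
[0, 1, 7, 0, 3, 0, 1, 1] sum 13 len 8
[0, 3, 0, 1, 1, 6] sum 11 len 6
[0, 1, 1, 6, 4] sum 12 len 5
[4, 9] sum 13 len 2
[6] sum 6 len 1
[6, 7] sum 13 len 2
Longest length seen: 8.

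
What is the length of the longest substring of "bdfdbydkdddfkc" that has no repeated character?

[b] len 1
[b, d] len 2
[b, d, f] len 3
[f, d] len 2
[f, d, b] len 3
[f, d, b, y] len 4
[b, y, d] len 3
[b, y, d, k] len 4
[k, d] len 2
[d] len 1
[d] len 1
[d, f] len 2
[d, f, k] len 3
[d, f, k, c] len 4
Longest all-distinct length: 4.

4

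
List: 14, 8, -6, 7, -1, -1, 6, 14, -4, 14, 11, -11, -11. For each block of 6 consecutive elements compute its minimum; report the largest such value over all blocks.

[14, 8, -6, 7, -1, -1] → min -6
[8, -6, 7, -1, -1, 6] → min -6
[-6, 7, -1, -1, 6, 14] → min -6
[7, -1, -1, 6, 14, -4] → min -4
[-1, -1, 6, 14, -4, 14] → min -4
[-1, 6, 14, -4, 14, 11] → min -4
[6, 14, -4, 14, 11, -11] → min -11
[14, -4, 14, 11, -11, -11] → min -11
Largest of these is -4.

-4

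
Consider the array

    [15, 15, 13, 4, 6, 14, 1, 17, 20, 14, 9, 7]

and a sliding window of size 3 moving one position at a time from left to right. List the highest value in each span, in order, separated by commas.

15, 15, 13, 14, 14, 17, 20, 20, 20, 14

Sliding a size-3 window across the 12 values:
15 15 13 → max 15
15 13 4 → max 15
13 4 6 → max 13
4 6 14 → max 14
6 14 1 → max 14
14 1 17 → max 17
1 17 20 → max 20
17 20 14 → max 20
20 14 9 → max 20
14 9 7 → max 14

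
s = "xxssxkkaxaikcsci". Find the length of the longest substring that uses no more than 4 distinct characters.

[x] 1 distinct, len 1
[x, x] 1 distinct, len 2
[x, x, s] 2 distinct, len 3
[x, x, s, s] 2 distinct, len 4
[x, x, s, s, x] 2 distinct, len 5
[x, x, s, s, x, k] 3 distinct, len 6
[x, x, s, s, x, k, k] 3 distinct, len 7
[x, x, s, s, x, k, k, a] 4 distinct, len 8
[x, x, s, s, x, k, k, a, x] 4 distinct, len 9
[x, x, s, s, x, k, k, a, x, a] 4 distinct, len 10
[x, k, k, a, x, a, i] 4 distinct, len 7
[x, k, k, a, x, a, i, k] 4 distinct, len 8
[a, i, k, c] 4 distinct, len 4
[i, k, c, s] 4 distinct, len 4
[i, k, c, s, c] 4 distinct, len 5
[i, k, c, s, c, i] 4 distinct, len 6
Longest length with ≤4 distinct: 10.

10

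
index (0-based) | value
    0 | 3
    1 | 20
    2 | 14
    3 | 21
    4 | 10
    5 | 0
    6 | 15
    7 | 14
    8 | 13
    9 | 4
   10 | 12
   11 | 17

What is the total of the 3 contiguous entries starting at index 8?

Elements at indices 8..10: 13, 4, 12
sum(13, 4, 12) = 29

29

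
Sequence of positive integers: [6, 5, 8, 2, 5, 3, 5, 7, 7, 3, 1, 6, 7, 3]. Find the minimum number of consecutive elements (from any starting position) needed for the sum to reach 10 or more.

2

add 6: running sum 6 < 10
add 5: shortest ending here [6, 5] sum 11, len 2
add 8: shortest ending here [5, 8] sum 13, len 2
add 2: shortest ending here [8, 2] sum 10, len 2
add 5: shortest ending here [8, 2, 5] sum 15, len 3
add 3: shortest ending here [2, 5, 3] sum 10, len 3
add 5: shortest ending here [5, 3, 5] sum 13, len 3
add 7: shortest ending here [5, 7] sum 12, len 2
add 7: shortest ending here [7, 7] sum 14, len 2
add 3: shortest ending here [7, 3] sum 10, len 2
add 1: shortest ending here [7, 3, 1] sum 11, len 3
add 6: shortest ending here [3, 1, 6] sum 10, len 3
add 7: shortest ending here [6, 7] sum 13, len 2
add 3: shortest ending here [7, 3] sum 10, len 2
Shortest qualifying length: 2.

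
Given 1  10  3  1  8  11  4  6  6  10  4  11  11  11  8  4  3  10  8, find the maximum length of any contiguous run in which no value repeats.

7

[1] len 1
[1, 10] len 2
[1, 10, 3] len 3
[10, 3, 1] len 3
[10, 3, 1, 8] len 4
[10, 3, 1, 8, 11] len 5
[10, 3, 1, 8, 11, 4] len 6
[10, 3, 1, 8, 11, 4, 6] len 7
[6] len 1
[6, 10] len 2
[6, 10, 4] len 3
[6, 10, 4, 11] len 4
[11] len 1
[11] len 1
[11, 8] len 2
[11, 8, 4] len 3
[11, 8, 4, 3] len 4
[11, 8, 4, 3, 10] len 5
[4, 3, 10, 8] len 4
Longest all-distinct length: 7.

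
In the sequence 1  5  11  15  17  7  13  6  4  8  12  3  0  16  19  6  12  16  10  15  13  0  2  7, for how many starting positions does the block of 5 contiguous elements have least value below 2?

9

[1, 5, 11, 15, 17] → min 1  < 2 ✓
[5, 11, 15, 17, 7] → min 5
[11, 15, 17, 7, 13] → min 7
[15, 17, 7, 13, 6] → min 6
[17, 7, 13, 6, 4] → min 4
[7, 13, 6, 4, 8] → min 4
[13, 6, 4, 8, 12] → min 4
[6, 4, 8, 12, 3] → min 3
[4, 8, 12, 3, 0] → min 0  < 2 ✓
[8, 12, 3, 0, 16] → min 0  < 2 ✓
[12, 3, 0, 16, 19] → min 0  < 2 ✓
[3, 0, 16, 19, 6] → min 0  < 2 ✓
[0, 16, 19, 6, 12] → min 0  < 2 ✓
[16, 19, 6, 12, 16] → min 6
[19, 6, 12, 16, 10] → min 6
[6, 12, 16, 10, 15] → min 6
[12, 16, 10, 15, 13] → min 10
[16, 10, 15, 13, 0] → min 0  < 2 ✓
[10, 15, 13, 0, 2] → min 0  < 2 ✓
[15, 13, 0, 2, 7] → min 0  < 2 ✓
9 windows satisfy the condition.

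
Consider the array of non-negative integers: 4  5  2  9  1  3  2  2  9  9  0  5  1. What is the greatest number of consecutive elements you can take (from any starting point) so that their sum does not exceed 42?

10

[4] sum 4 len 1
[4, 5] sum 9 len 2
[4, 5, 2] sum 11 len 3
[4, 5, 2, 9] sum 20 len 4
[4, 5, 2, 9, 1] sum 21 len 5
[4, 5, 2, 9, 1, 3] sum 24 len 6
[4, 5, 2, 9, 1, 3, 2] sum 26 len 7
[4, 5, 2, 9, 1, 3, 2, 2] sum 28 len 8
[4, 5, 2, 9, 1, 3, 2, 2, 9] sum 37 len 9
[5, 2, 9, 1, 3, 2, 2, 9, 9] sum 42 len 9
[5, 2, 9, 1, 3, 2, 2, 9, 9, 0] sum 42 len 10
[2, 9, 1, 3, 2, 2, 9, 9, 0, 5] sum 42 len 10
[9, 1, 3, 2, 2, 9, 9, 0, 5, 1] sum 41 len 10
Longest length seen: 10.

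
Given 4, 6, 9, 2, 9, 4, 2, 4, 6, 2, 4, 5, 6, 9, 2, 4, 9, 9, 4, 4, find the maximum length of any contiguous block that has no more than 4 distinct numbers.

[4] 1 distinct, len 1
[4, 6] 2 distinct, len 2
[4, 6, 9] 3 distinct, len 3
[4, 6, 9, 2] 4 distinct, len 4
[4, 6, 9, 2, 9] 4 distinct, len 5
[4, 6, 9, 2, 9, 4] 4 distinct, len 6
[4, 6, 9, 2, 9, 4, 2] 4 distinct, len 7
[4, 6, 9, 2, 9, 4, 2, 4] 4 distinct, len 8
[4, 6, 9, 2, 9, 4, 2, 4, 6] 4 distinct, len 9
[4, 6, 9, 2, 9, 4, 2, 4, 6, 2] 4 distinct, len 10
[4, 6, 9, 2, 9, 4, 2, 4, 6, 2, 4] 4 distinct, len 11
[4, 2, 4, 6, 2, 4, 5] 4 distinct, len 7
[4, 2, 4, 6, 2, 4, 5, 6] 4 distinct, len 8
[4, 5, 6, 9] 4 distinct, len 4
[5, 6, 9, 2] 4 distinct, len 4
[6, 9, 2, 4] 4 distinct, len 4
[6, 9, 2, 4, 9] 4 distinct, len 5
[6, 9, 2, 4, 9, 9] 4 distinct, len 6
[6, 9, 2, 4, 9, 9, 4] 4 distinct, len 7
[6, 9, 2, 4, 9, 9, 4, 4] 4 distinct, len 8
Longest length with ≤4 distinct: 11.

11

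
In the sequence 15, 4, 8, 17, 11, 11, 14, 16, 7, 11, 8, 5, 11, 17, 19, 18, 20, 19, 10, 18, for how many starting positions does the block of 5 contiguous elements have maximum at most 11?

[15, 4, 8, 17, 11] → max 17
[4, 8, 17, 11, 11] → max 17
[8, 17, 11, 11, 14] → max 17
[17, 11, 11, 14, 16] → max 17
[11, 11, 14, 16, 7] → max 16
[11, 14, 16, 7, 11] → max 16
[14, 16, 7, 11, 8] → max 16
[16, 7, 11, 8, 5] → max 16
[7, 11, 8, 5, 11] → max 11  ≤ 11 ✓
[11, 8, 5, 11, 17] → max 17
[8, 5, 11, 17, 19] → max 19
[5, 11, 17, 19, 18] → max 19
[11, 17, 19, 18, 20] → max 20
[17, 19, 18, 20, 19] → max 20
[19, 18, 20, 19, 10] → max 20
[18, 20, 19, 10, 18] → max 20
1 window satisfy the condition.

1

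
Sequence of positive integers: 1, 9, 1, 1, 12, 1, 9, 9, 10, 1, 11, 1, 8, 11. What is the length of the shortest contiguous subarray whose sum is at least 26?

add 1: running sum 1 < 26
add 9: running sum 10 < 26
add 1: running sum 11 < 26
add 1: running sum 12 < 26
add 12: running sum 24 < 26
add 1: running sum 25 < 26
add 9: shortest ending here [9, 1, 1, 12, 1, 9] sum 33, len 6
add 9: shortest ending here [12, 1, 9, 9] sum 31, len 4
add 10: shortest ending here [9, 9, 10] sum 28, len 3
add 1: shortest ending here [9, 9, 10, 1] sum 29, len 4
add 11: shortest ending here [9, 10, 1, 11] sum 31, len 4
add 1: shortest ending here [9, 10, 1, 11, 1] sum 32, len 5
add 8: shortest ending here [10, 1, 11, 1, 8] sum 31, len 5
add 11: shortest ending here [11, 1, 8, 11] sum 31, len 4
Shortest qualifying length: 3.

3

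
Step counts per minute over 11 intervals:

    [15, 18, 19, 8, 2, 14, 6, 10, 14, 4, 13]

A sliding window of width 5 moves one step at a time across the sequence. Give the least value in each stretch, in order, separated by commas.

15 18 19 8 2 → min 2
18 19 8 2 14 → min 2
19 8 2 14 6 → min 2
8 2 14 6 10 → min 2
2 14 6 10 14 → min 2
14 6 10 14 4 → min 4
6 10 14 4 13 → min 4

2, 2, 2, 2, 2, 4, 4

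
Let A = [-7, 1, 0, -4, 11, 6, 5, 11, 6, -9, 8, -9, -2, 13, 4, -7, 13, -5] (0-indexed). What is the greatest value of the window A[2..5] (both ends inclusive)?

Elements at indices 2..5: 0, -4, 11, 6
max(0, -4, 11, 6) = 11

11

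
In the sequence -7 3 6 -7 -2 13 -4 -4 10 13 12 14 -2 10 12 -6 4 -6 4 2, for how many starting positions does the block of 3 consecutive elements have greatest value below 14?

15

(-7, 3, 6) → max 6  < 14 ✓
(3, 6, -7) → max 6  < 14 ✓
(6, -7, -2) → max 6  < 14 ✓
(-7, -2, 13) → max 13  < 14 ✓
(-2, 13, -4) → max 13  < 14 ✓
(13, -4, -4) → max 13  < 14 ✓
(-4, -4, 10) → max 10  < 14 ✓
(-4, 10, 13) → max 13  < 14 ✓
(10, 13, 12) → max 13  < 14 ✓
(13, 12, 14) → max 14
(12, 14, -2) → max 14
(14, -2, 10) → max 14
(-2, 10, 12) → max 12  < 14 ✓
(10, 12, -6) → max 12  < 14 ✓
(12, -6, 4) → max 12  < 14 ✓
(-6, 4, -6) → max 4  < 14 ✓
(4, -6, 4) → max 4  < 14 ✓
(-6, 4, 2) → max 4  < 14 ✓
15 windows satisfy the condition.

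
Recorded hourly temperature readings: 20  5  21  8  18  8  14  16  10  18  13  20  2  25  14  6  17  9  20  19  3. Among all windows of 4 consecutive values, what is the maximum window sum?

65

20 5 21 8 → sum 54
5 21 8 18 → sum 52
21 8 18 8 → sum 55
8 18 8 14 → sum 48
18 8 14 16 → sum 56
8 14 16 10 → sum 48
14 16 10 18 → sum 58
16 10 18 13 → sum 57
10 18 13 20 → sum 61
18 13 20 2 → sum 53
13 20 2 25 → sum 60
20 2 25 14 → sum 61
2 25 14 6 → sum 47
25 14 6 17 → sum 62
14 6 17 9 → sum 46
6 17 9 20 → sum 52
17 9 20 19 → sum 65
9 20 19 3 → sum 51
Maximum of these is 65.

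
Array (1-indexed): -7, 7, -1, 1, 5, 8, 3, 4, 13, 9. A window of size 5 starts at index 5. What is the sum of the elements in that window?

Elements at indices 5..9: 5, 8, 3, 4, 13
sum(5, 8, 3, 4, 13) = 33

33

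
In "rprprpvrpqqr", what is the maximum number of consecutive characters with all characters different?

4

[r] len 1
[r, p] len 2
[p, r] len 2
[r, p] len 2
[p, r] len 2
[r, p] len 2
[r, p, v] len 3
[p, v, r] len 3
[v, r, p] len 3
[v, r, p, q] len 4
[q] len 1
[q, r] len 2
Longest all-distinct length: 4.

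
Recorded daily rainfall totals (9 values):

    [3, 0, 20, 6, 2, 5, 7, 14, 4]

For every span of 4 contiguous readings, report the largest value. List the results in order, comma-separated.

3 0 20 6 → max 20
0 20 6 2 → max 20
20 6 2 5 → max 20
6 2 5 7 → max 7
2 5 7 14 → max 14
5 7 14 4 → max 14

20, 20, 20, 7, 14, 14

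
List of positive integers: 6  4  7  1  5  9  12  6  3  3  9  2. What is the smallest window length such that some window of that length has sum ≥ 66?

add 6: running sum 6 < 66
add 4: running sum 10 < 66
add 7: running sum 17 < 66
add 1: running sum 18 < 66
add 5: running sum 23 < 66
add 9: running sum 32 < 66
add 12: running sum 44 < 66
add 6: running sum 50 < 66
add 3: running sum 53 < 66
add 3: running sum 56 < 66
add 9: running sum 65 < 66
end 11: [6, 4, 7, 1, 5, 9, 12, 6, 3, 3, 9, 2] sum 67, len 12
Shortest qualifying length: 12.

12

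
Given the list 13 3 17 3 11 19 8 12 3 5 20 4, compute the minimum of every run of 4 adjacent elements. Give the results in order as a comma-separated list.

3, 3, 3, 3, 8, 3, 3, 3, 3

(13, 3, 17, 3) → min 3
(3, 17, 3, 11) → min 3
(17, 3, 11, 19) → min 3
(3, 11, 19, 8) → min 3
(11, 19, 8, 12) → min 8
(19, 8, 12, 3) → min 3
(8, 12, 3, 5) → min 3
(12, 3, 5, 20) → min 3
(3, 5, 20, 4) → min 3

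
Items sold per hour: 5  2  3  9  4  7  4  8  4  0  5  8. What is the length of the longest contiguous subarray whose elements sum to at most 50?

Extend to the right; shrink from the left whenever the sum exceeds 50:
[5] sum 5 len 1
[5, 2] sum 7 len 2
[5, 2, 3] sum 10 len 3
[5, 2, 3, 9] sum 19 len 4
[5, 2, 3, 9, 4] sum 23 len 5
[5, 2, 3, 9, 4, 7] sum 30 len 6
[5, 2, 3, 9, 4, 7, 4] sum 34 len 7
[5, 2, 3, 9, 4, 7, 4, 8] sum 42 len 8
[5, 2, 3, 9, 4, 7, 4, 8, 4] sum 46 len 9
[5, 2, 3, 9, 4, 7, 4, 8, 4, 0] sum 46 len 10
[2, 3, 9, 4, 7, 4, 8, 4, 0, 5] sum 46 len 10
[9, 4, 7, 4, 8, 4, 0, 5, 8] sum 49 len 9
Longest length seen: 10.

10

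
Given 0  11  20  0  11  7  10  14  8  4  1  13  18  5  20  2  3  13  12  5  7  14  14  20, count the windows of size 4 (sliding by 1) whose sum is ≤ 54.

19

0 11 20 0 → sum 31  ≤ 54 ✓
11 20 0 11 → sum 42  ≤ 54 ✓
20 0 11 7 → sum 38  ≤ 54 ✓
0 11 7 10 → sum 28  ≤ 54 ✓
11 7 10 14 → sum 42  ≤ 54 ✓
7 10 14 8 → sum 39  ≤ 54 ✓
10 14 8 4 → sum 36  ≤ 54 ✓
14 8 4 1 → sum 27  ≤ 54 ✓
8 4 1 13 → sum 26  ≤ 54 ✓
4 1 13 18 → sum 36  ≤ 54 ✓
1 13 18 5 → sum 37  ≤ 54 ✓
13 18 5 20 → sum 56
18 5 20 2 → sum 45  ≤ 54 ✓
5 20 2 3 → sum 30  ≤ 54 ✓
20 2 3 13 → sum 38  ≤ 54 ✓
2 3 13 12 → sum 30  ≤ 54 ✓
3 13 12 5 → sum 33  ≤ 54 ✓
13 12 5 7 → sum 37  ≤ 54 ✓
12 5 7 14 → sum 38  ≤ 54 ✓
5 7 14 14 → sum 40  ≤ 54 ✓
7 14 14 20 → sum 55
19 windows satisfy the condition.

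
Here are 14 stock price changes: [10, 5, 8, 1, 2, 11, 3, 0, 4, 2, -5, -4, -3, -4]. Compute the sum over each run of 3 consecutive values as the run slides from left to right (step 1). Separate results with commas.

23, 14, 11, 14, 16, 14, 7, 6, 1, -7, -12, -11

Sliding a size-3 window across the 14 values:
10 5 8 → sum 23
5 8 1 → sum 14
8 1 2 → sum 11
1 2 11 → sum 14
2 11 3 → sum 16
11 3 0 → sum 14
3 0 4 → sum 7
0 4 2 → sum 6
4 2 -5 → sum 1
2 -5 -4 → sum -7
-5 -4 -3 → sum -12
-4 -3 -4 → sum -11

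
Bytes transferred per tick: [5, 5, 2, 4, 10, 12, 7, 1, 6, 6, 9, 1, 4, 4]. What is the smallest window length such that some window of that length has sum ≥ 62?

10

add 5: running sum 5 < 62
add 5: running sum 10 < 62
add 2: running sum 12 < 62
add 4: running sum 16 < 62
add 10: running sum 26 < 62
add 12: running sum 38 < 62
add 7: running sum 45 < 62
add 1: running sum 46 < 62
add 6: running sum 52 < 62
add 6: running sum 58 < 62
end 10: [5, 2, 4, 10, 12, 7, 1, 6, 6, 9] sum 62, len 10
end 11: [5, 2, 4, 10, 12, 7, 1, 6, 6, 9, 1] sum 63, len 11
end 12: [2, 4, 10, 12, 7, 1, 6, 6, 9, 1, 4] sum 62, len 11
end 13: [4, 10, 12, 7, 1, 6, 6, 9, 1, 4, 4] sum 64, len 11
Shortest qualifying length: 10.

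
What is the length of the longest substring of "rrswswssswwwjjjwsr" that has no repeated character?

4

add r: [r] len 1
add r (repeat r, move left end past it): [r] len 1
add s: [r, s] len 2
add w: [r, s, w] len 3
add s (repeat s, move left end past it): [w, s] len 2
add w (repeat w, move left end past it): [s, w] len 2
add s (repeat s, move left end past it): [w, s] len 2
add s (repeat s, move left end past it): [s] len 1
add s (repeat s, move left end past it): [s] len 1
add w: [s, w] len 2
add w (repeat w, move left end past it): [w] len 1
add w (repeat w, move left end past it): [w] len 1
add j: [w, j] len 2
add j (repeat j, move left end past it): [j] len 1
add j (repeat j, move left end past it): [j] len 1
add w: [j, w] len 2
add s: [j, w, s] len 3
add r: [j, w, s, r] len 4
Longest all-distinct length: 4.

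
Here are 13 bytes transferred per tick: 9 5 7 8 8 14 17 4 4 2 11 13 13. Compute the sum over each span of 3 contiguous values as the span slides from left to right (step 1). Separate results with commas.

21, 20, 23, 30, 39, 35, 25, 10, 17, 26, 37

Sliding a size-3 window across the 13 values:
(9, 5, 7) → sum 21
(5, 7, 8) → sum 20
(7, 8, 8) → sum 23
(8, 8, 14) → sum 30
(8, 14, 17) → sum 39
(14, 17, 4) → sum 35
(17, 4, 4) → sum 25
(4, 4, 2) → sum 10
(4, 2, 11) → sum 17
(2, 11, 13) → sum 26
(11, 13, 13) → sum 37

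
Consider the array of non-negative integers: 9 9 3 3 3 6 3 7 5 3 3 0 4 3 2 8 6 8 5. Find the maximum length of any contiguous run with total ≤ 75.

add 9: [9] sum 9, len 1
add 9: [9, 9] sum 18, len 2
add 3: [9, 9, 3] sum 21, len 3
add 3: [9, 9, 3, 3] sum 24, len 4
add 3: [9, 9, 3, 3, 3] sum 27, len 5
add 6: [9, 9, 3, 3, 3, 6] sum 33, len 6
add 3: [9, 9, 3, 3, 3, 6, 3] sum 36, len 7
add 7: [9, 9, 3, 3, 3, 6, 3, 7] sum 43, len 8
add 5: [9, 9, 3, 3, 3, 6, 3, 7, 5] sum 48, len 9
add 3: [9, 9, 3, 3, 3, 6, 3, 7, 5, 3] sum 51, len 10
add 3: [9, 9, 3, 3, 3, 6, 3, 7, 5, 3, 3] sum 54, len 11
add 0: [9, 9, 3, 3, 3, 6, 3, 7, 5, 3, 3, 0] sum 54, len 12
add 4: [9, 9, 3, 3, 3, 6, 3, 7, 5, 3, 3, 0, 4] sum 58, len 13
add 3: [9, 9, 3, 3, 3, 6, 3, 7, 5, 3, 3, 0, 4, 3] sum 61, len 14
add 2: [9, 9, 3, 3, 3, 6, 3, 7, 5, 3, 3, 0, 4, 3, 2] sum 63, len 15
add 8: [9, 9, 3, 3, 3, 6, 3, 7, 5, 3, 3, 0, 4, 3, 2, 8] sum 71, len 16
add 6: [9, 3, 3, 3, 6, 3, 7, 5, 3, 3, 0, 4, 3, 2, 8, 6] sum 68, len 16
add 8: [3, 3, 3, 6, 3, 7, 5, 3, 3, 0, 4, 3, 2, 8, 6, 8] sum 67, len 16
add 5: [3, 3, 3, 6, 3, 7, 5, 3, 3, 0, 4, 3, 2, 8, 6, 8, 5] sum 72, len 17
Longest length seen: 17.

17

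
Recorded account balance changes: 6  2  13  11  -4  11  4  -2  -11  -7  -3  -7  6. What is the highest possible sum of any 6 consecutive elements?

Window sums for each of the 8 positions:
(6, 2, 13, 11, -4, 11) → sum 39
(2, 13, 11, -4, 11, 4) → sum 37
(13, 11, -4, 11, 4, -2) → sum 33
(11, -4, 11, 4, -2, -11) → sum 9
(-4, 11, 4, -2, -11, -7) → sum -9
(11, 4, -2, -11, -7, -3) → sum -8
(4, -2, -11, -7, -3, -7) → sum -26
(-2, -11, -7, -3, -7, 6) → sum -24
Highest of these is 39.

39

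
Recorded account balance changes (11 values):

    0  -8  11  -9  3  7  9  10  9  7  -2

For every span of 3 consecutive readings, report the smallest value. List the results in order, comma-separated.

[0, -8, 11] → min -8
[-8, 11, -9] → min -9
[11, -9, 3] → min -9
[-9, 3, 7] → min -9
[3, 7, 9] → min 3
[7, 9, 10] → min 7
[9, 10, 9] → min 9
[10, 9, 7] → min 7
[9, 7, -2] → min -2

-8, -9, -9, -9, 3, 7, 9, 7, -2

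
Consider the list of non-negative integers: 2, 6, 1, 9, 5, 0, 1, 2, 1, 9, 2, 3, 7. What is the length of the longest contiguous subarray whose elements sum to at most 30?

9

→ 2: sum 2, len 1
→ 6: sum 8, len 2
→ 1: sum 9, len 3
→ 9: sum 18, len 4
→ 5: sum 23, len 5
→ 0: sum 23, len 6
→ 1: sum 24, len 7
→ 2: sum 26, len 8
→ 1: sum 27, len 9
→ 9 (dropped 2, 6): sum 28, len 8
→ 2: sum 30, len 9
→ 3 (dropped 1, 9): sum 23, len 8
→ 7: sum 30, len 9
Longest length seen: 9.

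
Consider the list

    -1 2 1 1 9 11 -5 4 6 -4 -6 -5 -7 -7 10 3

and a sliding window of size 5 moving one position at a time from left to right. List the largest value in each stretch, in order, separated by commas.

9, 11, 11, 11, 11, 11, 6, 6, 6, -4, 10, 10

(-1, 2, 1, 1, 9) → max 9
(2, 1, 1, 9, 11) → max 11
(1, 1, 9, 11, -5) → max 11
(1, 9, 11, -5, 4) → max 11
(9, 11, -5, 4, 6) → max 11
(11, -5, 4, 6, -4) → max 11
(-5, 4, 6, -4, -6) → max 6
(4, 6, -4, -6, -5) → max 6
(6, -4, -6, -5, -7) → max 6
(-4, -6, -5, -7, -7) → max -4
(-6, -5, -7, -7, 10) → max 10
(-5, -7, -7, 10, 3) → max 10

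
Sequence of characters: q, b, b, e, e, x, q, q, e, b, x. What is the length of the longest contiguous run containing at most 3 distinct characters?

6

add q: window [q] (1 distinct), len 1
add b: window [q, b] (2 distinct), len 2
add b: window [q, b, b] (2 distinct), len 3
add e: window [q, b, b, e] (3 distinct), len 4
add e: window [q, b, b, e, e] (3 distinct), len 5
add x: window [b, b, e, e, x] (3 distinct), len 5
add q: window [e, e, x, q] (3 distinct), len 4
add q: window [e, e, x, q, q] (3 distinct), len 5
add e: window [e, e, x, q, q, e] (3 distinct), len 6
add b: window [q, q, e, b] (3 distinct), len 4
add x: window [e, b, x] (3 distinct), len 3
Longest length with ≤3 distinct: 6.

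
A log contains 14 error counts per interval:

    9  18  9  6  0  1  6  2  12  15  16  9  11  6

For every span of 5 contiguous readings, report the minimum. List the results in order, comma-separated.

0, 0, 0, 0, 0, 1, 2, 2, 9, 6

Sliding a size-5 window across the 14 values:
(9, 18, 9, 6, 0) → min 0
(18, 9, 6, 0, 1) → min 0
(9, 6, 0, 1, 6) → min 0
(6, 0, 1, 6, 2) → min 0
(0, 1, 6, 2, 12) → min 0
(1, 6, 2, 12, 15) → min 1
(6, 2, 12, 15, 16) → min 2
(2, 12, 15, 16, 9) → min 2
(12, 15, 16, 9, 11) → min 9
(15, 16, 9, 11, 6) → min 6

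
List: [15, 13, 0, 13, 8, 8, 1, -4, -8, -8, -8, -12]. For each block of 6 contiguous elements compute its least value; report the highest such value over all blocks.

[15, 13, 0, 13, 8, 8] → min 0
[13, 0, 13, 8, 8, 1] → min 0
[0, 13, 8, 8, 1, -4] → min -4
[13, 8, 8, 1, -4, -8] → min -8
[8, 8, 1, -4, -8, -8] → min -8
[8, 1, -4, -8, -8, -8] → min -8
[1, -4, -8, -8, -8, -12] → min -12
Highest of these is 0.

0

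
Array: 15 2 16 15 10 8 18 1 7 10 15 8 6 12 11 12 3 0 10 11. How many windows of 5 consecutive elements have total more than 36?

14

15 2 16 15 10 → sum 58  > 36 ✓
2 16 15 10 8 → sum 51  > 36 ✓
16 15 10 8 18 → sum 67  > 36 ✓
15 10 8 18 1 → sum 52  > 36 ✓
10 8 18 1 7 → sum 44  > 36 ✓
8 18 1 7 10 → sum 44  > 36 ✓
18 1 7 10 15 → sum 51  > 36 ✓
1 7 10 15 8 → sum 41  > 36 ✓
7 10 15 8 6 → sum 46  > 36 ✓
10 15 8 6 12 → sum 51  > 36 ✓
15 8 6 12 11 → sum 52  > 36 ✓
8 6 12 11 12 → sum 49  > 36 ✓
6 12 11 12 3 → sum 44  > 36 ✓
12 11 12 3 0 → sum 38  > 36 ✓
11 12 3 0 10 → sum 36
12 3 0 10 11 → sum 36
14 windows satisfy the condition.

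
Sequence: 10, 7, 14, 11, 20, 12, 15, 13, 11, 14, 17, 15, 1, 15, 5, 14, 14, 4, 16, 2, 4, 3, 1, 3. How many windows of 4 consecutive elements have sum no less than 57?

4

(10, 7, 14, 11) → sum 42
(7, 14, 11, 20) → sum 52
(14, 11, 20, 12) → sum 57  ≥ 57 ✓
(11, 20, 12, 15) → sum 58  ≥ 57 ✓
(20, 12, 15, 13) → sum 60  ≥ 57 ✓
(12, 15, 13, 11) → sum 51
(15, 13, 11, 14) → sum 53
(13, 11, 14, 17) → sum 55
(11, 14, 17, 15) → sum 57  ≥ 57 ✓
(14, 17, 15, 1) → sum 47
(17, 15, 1, 15) → sum 48
(15, 1, 15, 5) → sum 36
(1, 15, 5, 14) → sum 35
(15, 5, 14, 14) → sum 48
(5, 14, 14, 4) → sum 37
(14, 14, 4, 16) → sum 48
(14, 4, 16, 2) → sum 36
(4, 16, 2, 4) → sum 26
(16, 2, 4, 3) → sum 25
(2, 4, 3, 1) → sum 10
(4, 3, 1, 3) → sum 11
4 windows satisfy the condition.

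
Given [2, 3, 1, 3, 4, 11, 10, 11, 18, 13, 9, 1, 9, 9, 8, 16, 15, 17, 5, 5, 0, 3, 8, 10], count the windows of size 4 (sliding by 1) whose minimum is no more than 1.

(2, 3, 1, 3) → min 1  ≤ 1 ✓
(3, 1, 3, 4) → min 1  ≤ 1 ✓
(1, 3, 4, 11) → min 1  ≤ 1 ✓
(3, 4, 11, 10) → min 3
(4, 11, 10, 11) → min 4
(11, 10, 11, 18) → min 10
(10, 11, 18, 13) → min 10
(11, 18, 13, 9) → min 9
(18, 13, 9, 1) → min 1  ≤ 1 ✓
(13, 9, 1, 9) → min 1  ≤ 1 ✓
(9, 1, 9, 9) → min 1  ≤ 1 ✓
(1, 9, 9, 8) → min 1  ≤ 1 ✓
(9, 9, 8, 16) → min 8
(9, 8, 16, 15) → min 8
(8, 16, 15, 17) → min 8
(16, 15, 17, 5) → min 5
(15, 17, 5, 5) → min 5
(17, 5, 5, 0) → min 0  ≤ 1 ✓
(5, 5, 0, 3) → min 0  ≤ 1 ✓
(5, 0, 3, 8) → min 0  ≤ 1 ✓
(0, 3, 8, 10) → min 0  ≤ 1 ✓
11 windows satisfy the condition.

11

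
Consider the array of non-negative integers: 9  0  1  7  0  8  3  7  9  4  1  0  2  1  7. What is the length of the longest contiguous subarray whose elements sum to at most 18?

Extend to the right; shrink from the left whenever the sum exceeds 18:
→ 9: sum 9, len 1
→ 0: sum 9, len 2
→ 1: sum 10, len 3
→ 7: sum 17, len 4
→ 0: sum 17, len 5
→ 8 (dropped 9): sum 16, len 5
→ 3 (dropped 0, 1): sum 18, len 4
→ 7 (dropped 7): sum 18, len 4
→ 9 (dropped 0, 8, 3): sum 16, len 2
→ 4 (dropped 7): sum 13, len 2
→ 1: sum 14, len 3
→ 0: sum 14, len 4
→ 2: sum 16, len 5
→ 1: sum 17, len 6
→ 7 (dropped 9): sum 15, len 6
Longest length seen: 6.

6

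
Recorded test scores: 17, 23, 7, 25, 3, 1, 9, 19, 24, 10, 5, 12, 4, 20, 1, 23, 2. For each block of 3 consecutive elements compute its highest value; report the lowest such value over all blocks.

9

(17, 23, 7) → max 23
(23, 7, 25) → max 25
(7, 25, 3) → max 25
(25, 3, 1) → max 25
(3, 1, 9) → max 9
(1, 9, 19) → max 19
(9, 19, 24) → max 24
(19, 24, 10) → max 24
(24, 10, 5) → max 24
(10, 5, 12) → max 12
(5, 12, 4) → max 12
(12, 4, 20) → max 20
(4, 20, 1) → max 20
(20, 1, 23) → max 23
(1, 23, 2) → max 23
Lowest of these is 9.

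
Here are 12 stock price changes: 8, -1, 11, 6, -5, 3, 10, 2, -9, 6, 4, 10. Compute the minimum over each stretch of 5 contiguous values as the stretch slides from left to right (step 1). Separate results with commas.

-5, -5, -5, -5, -9, -9, -9, -9

[8, -1, 11, 6, -5] → min -5
[-1, 11, 6, -5, 3] → min -5
[11, 6, -5, 3, 10] → min -5
[6, -5, 3, 10, 2] → min -5
[-5, 3, 10, 2, -9] → min -9
[3, 10, 2, -9, 6] → min -9
[10, 2, -9, 6, 4] → min -9
[2, -9, 6, 4, 10] → min -9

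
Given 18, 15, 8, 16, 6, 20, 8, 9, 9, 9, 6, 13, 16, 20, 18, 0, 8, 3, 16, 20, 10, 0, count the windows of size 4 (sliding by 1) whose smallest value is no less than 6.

12

18 15 8 16 → min 8  ≥ 6 ✓
15 8 16 6 → min 6  ≥ 6 ✓
8 16 6 20 → min 6  ≥ 6 ✓
16 6 20 8 → min 6  ≥ 6 ✓
6 20 8 9 → min 6  ≥ 6 ✓
20 8 9 9 → min 8  ≥ 6 ✓
8 9 9 9 → min 8  ≥ 6 ✓
9 9 9 6 → min 6  ≥ 6 ✓
9 9 6 13 → min 6  ≥ 6 ✓
9 6 13 16 → min 6  ≥ 6 ✓
6 13 16 20 → min 6  ≥ 6 ✓
13 16 20 18 → min 13  ≥ 6 ✓
16 20 18 0 → min 0
20 18 0 8 → min 0
18 0 8 3 → min 0
0 8 3 16 → min 0
8 3 16 20 → min 3
3 16 20 10 → min 3
16 20 10 0 → min 0
12 windows satisfy the condition.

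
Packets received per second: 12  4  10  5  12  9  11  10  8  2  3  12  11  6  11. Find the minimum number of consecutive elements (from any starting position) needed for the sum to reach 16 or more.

2

add 12: running sum 12 < 16
add 4: shortest ending here [12, 4] sum 16, len 2
add 10: shortest ending here [12, 4, 10] sum 26, len 3
add 5: shortest ending here [4, 10, 5] sum 19, len 3
add 12: shortest ending here [5, 12] sum 17, len 2
add 9: shortest ending here [12, 9] sum 21, len 2
add 11: shortest ending here [9, 11] sum 20, len 2
add 10: shortest ending here [11, 10] sum 21, len 2
add 8: shortest ending here [10, 8] sum 18, len 2
add 2: shortest ending here [10, 8, 2] sum 20, len 3
add 3: shortest ending here [10, 8, 2, 3] sum 23, len 4
add 12: shortest ending here [2, 3, 12] sum 17, len 3
add 11: shortest ending here [12, 11] sum 23, len 2
add 6: shortest ending here [11, 6] sum 17, len 2
add 11: shortest ending here [6, 11] sum 17, len 2
Shortest qualifying length: 2.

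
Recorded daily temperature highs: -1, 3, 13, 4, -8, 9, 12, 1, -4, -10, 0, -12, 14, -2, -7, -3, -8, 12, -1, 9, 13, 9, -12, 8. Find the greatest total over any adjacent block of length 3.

31

Each size-3 window and its sum:
-1 3 13 → sum 15
3 13 4 → sum 20
13 4 -8 → sum 9
4 -8 9 → sum 5
-8 9 12 → sum 13
9 12 1 → sum 22
12 1 -4 → sum 9
1 -4 -10 → sum -13
-4 -10 0 → sum -14
-10 0 -12 → sum -22
0 -12 14 → sum 2
-12 14 -2 → sum 0
14 -2 -7 → sum 5
-2 -7 -3 → sum -12
-7 -3 -8 → sum -18
-3 -8 12 → sum 1
-8 12 -1 → sum 3
12 -1 9 → sum 20
-1 9 13 → sum 21
9 13 9 → sum 31
13 9 -12 → sum 10
9 -12 8 → sum 5
Greatest of these is 31.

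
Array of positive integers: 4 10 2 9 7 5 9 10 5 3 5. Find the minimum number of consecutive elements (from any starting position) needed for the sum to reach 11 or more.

add 4: running sum 4 < 11
add 10: shortest ending here [4, 10] sum 14, len 2
add 2: shortest ending here [10, 2] sum 12, len 2
add 9: shortest ending here [2, 9] sum 11, len 2
add 7: shortest ending here [9, 7] sum 16, len 2
add 5: shortest ending here [7, 5] sum 12, len 2
add 9: shortest ending here [5, 9] sum 14, len 2
add 10: shortest ending here [9, 10] sum 19, len 2
add 5: shortest ending here [10, 5] sum 15, len 2
add 3: shortest ending here [10, 5, 3] sum 18, len 3
add 5: shortest ending here [5, 3, 5] sum 13, len 3
Shortest qualifying length: 2.

2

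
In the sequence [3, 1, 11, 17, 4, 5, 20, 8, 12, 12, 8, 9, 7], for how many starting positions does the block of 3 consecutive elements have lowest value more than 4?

6

3 1 11 → min 1
1 11 17 → min 1
11 17 4 → min 4
17 4 5 → min 4
4 5 20 → min 4
5 20 8 → min 5  > 4 ✓
20 8 12 → min 8  > 4 ✓
8 12 12 → min 8  > 4 ✓
12 12 8 → min 8  > 4 ✓
12 8 9 → min 8  > 4 ✓
8 9 7 → min 7  > 4 ✓
6 windows satisfy the condition.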